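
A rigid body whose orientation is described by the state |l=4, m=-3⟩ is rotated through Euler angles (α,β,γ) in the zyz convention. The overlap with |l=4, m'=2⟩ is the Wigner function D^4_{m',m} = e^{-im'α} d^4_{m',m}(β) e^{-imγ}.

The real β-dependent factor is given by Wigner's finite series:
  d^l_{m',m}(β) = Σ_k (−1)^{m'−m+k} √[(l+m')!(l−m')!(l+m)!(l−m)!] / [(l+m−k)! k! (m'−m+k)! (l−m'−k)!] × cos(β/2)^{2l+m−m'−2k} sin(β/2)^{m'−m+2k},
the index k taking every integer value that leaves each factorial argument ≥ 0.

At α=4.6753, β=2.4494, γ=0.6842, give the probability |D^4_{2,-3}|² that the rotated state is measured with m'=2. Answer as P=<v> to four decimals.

P=0.2546

Split into d^4_{2,-3}(β=2.4494) × two z-phases.
With c≡cos(β/2)=0.339228 and s≡sin(β/2)=0.940704, N=[720·2·1·5040]^{1/2}=2693.993318
Admissible k: 0..1 (factorial args all ≥0)
  k=0: (−1)^5·2693.9933/(240)·0.3392^3·0.9407^5 = -0.322795
  k=1: (−1)^6·2693.9933/(720)·0.3392^1·0.9407^7 = +0.827422
d^4_{2,-3}(2.4494) = -0.322795 +0.827422 = +0.504628
|D^4_{2,-3}|² = |d^4_{2,-3}(β)|² = (+0.504628)² = 0.254649 (the z-rotation phases have unit modulus)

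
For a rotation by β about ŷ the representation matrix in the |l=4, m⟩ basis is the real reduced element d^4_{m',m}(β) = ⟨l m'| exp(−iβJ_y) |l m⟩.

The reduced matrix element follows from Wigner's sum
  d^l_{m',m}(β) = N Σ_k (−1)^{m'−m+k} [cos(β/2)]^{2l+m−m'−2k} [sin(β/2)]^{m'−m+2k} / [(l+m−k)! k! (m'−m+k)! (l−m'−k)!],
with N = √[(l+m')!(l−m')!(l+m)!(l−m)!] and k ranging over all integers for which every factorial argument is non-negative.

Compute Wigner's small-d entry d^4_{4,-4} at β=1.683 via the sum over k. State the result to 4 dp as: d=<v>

d=0.0956

d^4_{4,-4}(β=1.683) via Wigner's sum:
With c≡cos(β/2)=0.666345 and s≡sin(β/2)=0.745643, N=[40320·1·1·40320]^{1/2}=40320.000000
The bounds max(0,m−m')=0 and min(l+m,l−m')=0 give 1 term
  k=0: (−1)^8·40320.0000/(40320)·0.6663^0·0.7456^8 = +0.095554
d^4_{4,-4}(1.683) = +0.095554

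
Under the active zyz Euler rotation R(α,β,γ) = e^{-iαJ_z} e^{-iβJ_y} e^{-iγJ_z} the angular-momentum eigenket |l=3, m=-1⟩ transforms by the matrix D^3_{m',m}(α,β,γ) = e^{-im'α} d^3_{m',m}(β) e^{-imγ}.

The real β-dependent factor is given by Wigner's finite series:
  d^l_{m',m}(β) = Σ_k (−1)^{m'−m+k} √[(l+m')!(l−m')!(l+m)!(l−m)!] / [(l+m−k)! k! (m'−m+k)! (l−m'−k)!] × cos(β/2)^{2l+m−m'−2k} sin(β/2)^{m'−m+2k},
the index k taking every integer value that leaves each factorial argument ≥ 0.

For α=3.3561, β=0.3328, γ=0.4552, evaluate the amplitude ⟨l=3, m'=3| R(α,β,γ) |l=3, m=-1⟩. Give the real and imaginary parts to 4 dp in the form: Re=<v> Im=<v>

Re=-0.0028 Im=0.0005

First d^3_{3,-1}(β=0.3328), then the phase factors e^{-i(3)α} and e^{-i(-1)γ}:
c=cos(0.3328/2)=0.986187, s=sin(0.3328/2)=0.165633; N=√[720·1·2·24]=185.903201
Admissible k: 0..0 (factorial args all ≥0)
  k=0: (−1)^4·185.9032/(48)·0.9862^2·0.1656^4 = +0.002835
d^3_{3,-1}(0.3328) = +0.002835
D = (-0.799987+0.600017i)·(+0.002835)·(+0.898173+0.439642i) = -0.002785+0.000531i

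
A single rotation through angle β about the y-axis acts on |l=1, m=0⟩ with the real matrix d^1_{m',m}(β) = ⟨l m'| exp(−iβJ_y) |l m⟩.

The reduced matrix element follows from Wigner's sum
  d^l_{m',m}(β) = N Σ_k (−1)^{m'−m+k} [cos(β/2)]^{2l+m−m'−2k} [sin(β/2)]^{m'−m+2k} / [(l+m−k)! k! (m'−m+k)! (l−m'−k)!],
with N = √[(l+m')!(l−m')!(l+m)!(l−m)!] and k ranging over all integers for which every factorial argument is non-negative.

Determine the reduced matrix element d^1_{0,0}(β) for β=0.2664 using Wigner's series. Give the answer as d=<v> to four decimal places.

d=0.9647

d^1_{0,0}(β=0.2664) via Wigner's sum:
c=cos(0.2664/2)=0.991142, s=sin(0.2664/2)=0.132806; N=√[1·1·1·1]=1.000000
The bounds max(0,m−m')=0 and min(l+m,l−m')=1 give 2 terms
  k=0: (−1)^0·1.0000/(1)·0.9911^2·0.1328^0 = +0.982362
  k=1: (−1)^1·1.0000/(1)·0.9911^0·0.1328^2 = -0.017638
d^1_{0,0}(0.2664) = +0.982362 -0.017638 = +0.964725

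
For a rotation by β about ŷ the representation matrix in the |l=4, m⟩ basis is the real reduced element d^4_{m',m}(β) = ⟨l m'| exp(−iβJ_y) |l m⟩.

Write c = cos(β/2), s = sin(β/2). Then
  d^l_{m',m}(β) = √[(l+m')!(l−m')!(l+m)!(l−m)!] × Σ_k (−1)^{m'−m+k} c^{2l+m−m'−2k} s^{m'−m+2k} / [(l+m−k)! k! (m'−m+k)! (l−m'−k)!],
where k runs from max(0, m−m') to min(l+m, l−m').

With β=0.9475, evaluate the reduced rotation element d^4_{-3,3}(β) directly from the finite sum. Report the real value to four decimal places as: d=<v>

d^4_{-3,3}(β=0.9475) via Wigner's sum:
With c≡cos(β/2)=0.889864 and s≡sin(β/2)=0.456226, N=[1·5040·5040·1]^{1/2}=5040.000000
k: max(0,(3)−(-3))=6 … min(4+(3),4−(-3))=7
  k=6: (−1)^0·5040.0000/(720)·0.8899^2·0.4562^6 = +0.049984
  k=7: (−1)^1·5040.0000/(5040)·0.8899^0·0.4562^8 = -0.001877
d^4_{-3,3}(0.9475) = +0.049984 -0.001877 = +0.048107

d=0.0481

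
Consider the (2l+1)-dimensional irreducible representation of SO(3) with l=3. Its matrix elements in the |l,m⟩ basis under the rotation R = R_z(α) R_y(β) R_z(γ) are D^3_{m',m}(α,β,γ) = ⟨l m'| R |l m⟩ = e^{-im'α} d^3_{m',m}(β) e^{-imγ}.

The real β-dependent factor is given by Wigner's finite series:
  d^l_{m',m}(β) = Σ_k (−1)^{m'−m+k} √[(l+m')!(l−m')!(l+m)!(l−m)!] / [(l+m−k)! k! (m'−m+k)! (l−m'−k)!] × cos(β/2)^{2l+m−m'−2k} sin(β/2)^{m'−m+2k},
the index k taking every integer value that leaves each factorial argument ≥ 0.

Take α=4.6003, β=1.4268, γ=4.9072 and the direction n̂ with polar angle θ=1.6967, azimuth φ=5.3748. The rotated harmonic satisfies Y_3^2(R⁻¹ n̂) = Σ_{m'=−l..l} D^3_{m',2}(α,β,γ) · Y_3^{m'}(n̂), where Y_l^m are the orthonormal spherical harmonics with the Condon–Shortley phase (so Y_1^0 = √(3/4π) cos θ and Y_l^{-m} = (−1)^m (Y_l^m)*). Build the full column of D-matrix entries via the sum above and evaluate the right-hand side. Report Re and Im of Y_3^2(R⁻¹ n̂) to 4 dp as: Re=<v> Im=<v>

Re=0.1949 Im=-0.3170

Need the full column D^3_{m',2} for m'=−3..3 at α=4.6003, β=1.4268, γ=4.9072.
cos(β/2)=0.756141, sin(β/2)=0.654408
d^3_{-3,2}: single k=5 term ⇒ +0.222292;  D = -0.147557-0.166254i
d^3_{-2,2}: k∈[4..5] ⇒ +0.524290 -0.078540 = +0.445749;  D = +0.364385-0.256742i
d^3_{-1,2}: k∈[3..4] ⇒ +0.766276 -0.286977 = +0.479299;  D = +0.230508+0.420231i
d^3_{0,2}: k∈[2..3] ⇒ +0.766779 -0.574331 = +0.192448;  D = -0.178025+0.073099i
d^3_{1,2}: k∈[1..2] ⇒ +0.511521 -0.766276 = -0.254755;  D = +0.069799+0.245007i
d^3_{2,2}: k∈[0..1] ⇒ +0.186904 -0.699970 = -0.513067;  D = -0.506061+0.084497i
d^3_{3,2}: single k=0 term ⇒ -0.396223;  D = -0.021130-0.395659i
Y_3^{m'}(θ=1.6967,φ=5.3748) and Σ D·Y over m':
  (-0.1476-0.1663i)·(-0.3726+0.1648i)  (+0.3644-0.2567i)·(+0.0308-0.1225i)  (+0.2305+0.4202i)·(-0.1816-0.2329i)  (-0.1780+0.0731i)·(+0.1369+0.0000i)  (+0.0698+0.2450i)·(+0.1816-0.2329i)  (-0.5061+0.0845i)·(+0.0308+0.1225i)  (-0.0211-0.3957i)·(+0.3726+0.1648i)
Y_3^2(R⁻¹ n̂) = +0.194903-0.316960i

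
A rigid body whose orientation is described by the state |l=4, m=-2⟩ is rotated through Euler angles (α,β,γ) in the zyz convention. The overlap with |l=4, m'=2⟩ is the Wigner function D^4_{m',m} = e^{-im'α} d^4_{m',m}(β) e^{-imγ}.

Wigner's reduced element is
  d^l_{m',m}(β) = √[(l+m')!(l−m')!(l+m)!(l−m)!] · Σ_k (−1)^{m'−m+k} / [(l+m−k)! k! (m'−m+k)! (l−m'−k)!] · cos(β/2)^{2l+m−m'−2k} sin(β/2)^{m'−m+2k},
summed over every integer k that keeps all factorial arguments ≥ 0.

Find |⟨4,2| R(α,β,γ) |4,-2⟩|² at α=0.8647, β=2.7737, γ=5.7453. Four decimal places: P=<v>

P=0.2766

Split into d^4_{2,-2}(β=2.7737) × two z-phases.
With c≡cos(β/2)=0.182911 and s≡sin(β/2)=0.983130, N=[720·2·2·720]^{1/2}=1440.000000
Admissible k: 0..2 (factorial args all ≥0)
  k=0: (−1)^4·1440.0000/(96)·0.1829^4·0.9831^4 = +0.015685
  k=1: (−1)^5·1440.0000/(120)·0.1829^2·0.9831^6 = -0.362513
  k=2: (−1)^6·1440.0000/(1440)·0.1829^0·0.9831^8 = +0.872742
d^4_{2,-2}(2.7737) = +0.015685 -0.362513 +0.872742 = +0.525914
|D^4_{2,-2}|² = |d^4_{2,-2}(β)|² = (+0.525914)² = 0.276585 (the z-rotation phases have unit modulus)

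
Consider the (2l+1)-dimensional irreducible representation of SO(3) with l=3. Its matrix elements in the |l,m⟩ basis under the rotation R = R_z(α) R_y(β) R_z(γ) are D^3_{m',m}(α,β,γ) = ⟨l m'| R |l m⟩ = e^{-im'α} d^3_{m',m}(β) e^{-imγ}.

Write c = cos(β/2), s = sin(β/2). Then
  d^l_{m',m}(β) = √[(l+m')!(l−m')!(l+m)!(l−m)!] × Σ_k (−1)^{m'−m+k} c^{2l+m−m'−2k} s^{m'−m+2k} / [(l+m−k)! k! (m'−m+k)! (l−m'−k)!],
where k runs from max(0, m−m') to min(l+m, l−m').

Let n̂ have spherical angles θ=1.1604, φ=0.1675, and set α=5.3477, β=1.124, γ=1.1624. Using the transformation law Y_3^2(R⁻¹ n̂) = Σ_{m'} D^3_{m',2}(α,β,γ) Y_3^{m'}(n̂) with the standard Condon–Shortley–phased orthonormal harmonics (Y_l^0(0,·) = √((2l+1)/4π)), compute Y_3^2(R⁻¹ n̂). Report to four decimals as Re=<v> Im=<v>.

Need the full column D^3_{m',2} for m'=−3..3 at α=5.3477, β=1.124, γ=1.1624.
cos(β/2)=0.846191, sin(β/2)=0.532880
d^3_{-3,2}: single k=5 term ⇒ +0.089061;  D = +0.036224+0.081362i
d^3_{-2,2}: k∈[4..5] ⇒ +0.288684 -0.022897 = +0.265788;  D = -0.131284+0.231101i
d^3_{-1,2}: k∈[3..4] ⇒ +0.579859 -0.114978 = +0.464882;  D = -0.461611+0.055049i
d^3_{0,2}: k∈[2..3] ⇒ +0.797430 -0.316238 = +0.481192;  D = -0.329406-0.350767i
d^3_{1,2}: k∈[1..2] ⇒ +0.731091 -0.579859 = +0.151231;  D = +0.027295-0.148748i
d^3_{2,2}: k∈[0..1] ⇒ +0.367122 -0.727951 = -0.360829;  D = -0.324304+0.158191i
d^3_{3,2}: single k=0 term ⇒ -0.566300;  D = -0.501872-0.262337i
Y_3^{m'}(θ=1.1604,φ=0.1675) and Σ D·Y over m':
  (+0.0362+0.0814i)·(+0.2819-0.1549i)  (-0.1313+0.2311i)·(+0.3238-0.1127i)  (-0.4616+0.0550i)·(-0.0596+0.0101i)  (-0.3294-0.3508i)·(-0.3282+0.0000i)  (+0.0273-0.1487i)·(+0.0596+0.0101i)  (-0.3243+0.1582i)·(+0.3238+0.1127i)  (-0.5019-0.2623i)·(-0.2819-0.1549i)
Y_3^2(R⁻¹ n̂) = +0.122567+0.371899i

Re=0.1226 Im=0.3719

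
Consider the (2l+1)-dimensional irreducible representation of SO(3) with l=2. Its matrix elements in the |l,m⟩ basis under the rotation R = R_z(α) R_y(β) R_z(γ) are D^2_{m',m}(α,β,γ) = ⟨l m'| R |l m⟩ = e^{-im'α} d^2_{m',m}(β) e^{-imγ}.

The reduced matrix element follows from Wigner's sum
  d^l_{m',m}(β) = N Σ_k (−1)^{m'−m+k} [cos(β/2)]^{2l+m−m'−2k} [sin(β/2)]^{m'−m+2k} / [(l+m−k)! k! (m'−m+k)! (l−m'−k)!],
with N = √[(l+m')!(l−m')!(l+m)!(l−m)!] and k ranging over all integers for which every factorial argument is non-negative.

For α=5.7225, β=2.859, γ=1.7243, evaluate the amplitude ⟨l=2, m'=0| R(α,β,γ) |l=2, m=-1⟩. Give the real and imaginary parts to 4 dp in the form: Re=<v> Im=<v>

D^2_{0,-1}(5.7225,2.859,1.7243) = e^{-i·0·5.7225}·d^2_{0,-1}(2.859)·e^{-i·-1·1.7243}. Compute d first:
With c≡cos(β/2)=0.140827 and s≡sin(β/2)=0.990034, N=[2·2·1·6]^{1/2}=4.898979
The bounds max(0,m−m')=0 and min(l+m,l−m')=1 give 2 terms
  k=0: (−1)^1·4.8990/(2)·0.1408^3·0.9900^1 = -0.006773
  k=1: (−1)^2·4.8990/(2)·0.1408^1·0.9900^3 = +0.334743
d^2_{0,-1}(2.859) = -0.006773 +0.334743 = +0.327970
D = (+1.000000+0.000000i)·(+0.327970)·(-0.152902+0.988241i) = -0.050147+0.324113i

Re=-0.0501 Im=0.3241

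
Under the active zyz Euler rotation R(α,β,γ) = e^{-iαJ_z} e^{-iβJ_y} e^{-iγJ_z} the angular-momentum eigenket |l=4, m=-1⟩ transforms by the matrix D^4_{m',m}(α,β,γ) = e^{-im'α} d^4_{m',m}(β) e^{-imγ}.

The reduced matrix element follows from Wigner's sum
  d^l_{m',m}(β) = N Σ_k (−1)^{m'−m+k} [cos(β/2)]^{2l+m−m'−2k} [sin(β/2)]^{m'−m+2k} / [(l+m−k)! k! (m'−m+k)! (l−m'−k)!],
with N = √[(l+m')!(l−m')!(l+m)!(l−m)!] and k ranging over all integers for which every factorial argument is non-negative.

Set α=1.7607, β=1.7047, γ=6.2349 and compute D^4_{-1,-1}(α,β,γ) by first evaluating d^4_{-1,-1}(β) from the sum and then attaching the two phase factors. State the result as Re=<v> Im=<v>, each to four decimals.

Re=-0.0514 Im=0.3603

D^4_{-1,-1}(1.7607,1.7047,6.2349) = e^{-i·-1·1.7607}·d^4_{-1,-1}(1.7047)·e^{-i·-1·6.2349}. Compute d first:
With c≡cos(β/2)=0.658216 and s≡sin(β/2)=0.752829, N=[6·120·6·120]^{1/2}=720.000000
The bounds max(0,m−m')=0 and min(l+m,l−m')=3 give 4 terms
  k=0: (−1)^0·720.0000/(720)·0.6582^8·0.7528^0 = +0.035233
  k=1: (−1)^1·720.0000/(48)·0.6582^6·0.7528^2 = -0.691344
  k=2: (−1)^2·720.0000/(24)·0.6582^4·0.7528^4 = +1.808758
  k=3: (−1)^3·720.0000/(72)·0.6582^2·0.7528^6 = -0.788707
d^4_{-1,-1}(1.7047) = +0.035233 -0.691344 +1.808758 -0.788707 = +0.363940
D = (-0.188764+0.982022i)·(+0.363940)·(+0.998834-0.048267i) = -0.051369+0.360297i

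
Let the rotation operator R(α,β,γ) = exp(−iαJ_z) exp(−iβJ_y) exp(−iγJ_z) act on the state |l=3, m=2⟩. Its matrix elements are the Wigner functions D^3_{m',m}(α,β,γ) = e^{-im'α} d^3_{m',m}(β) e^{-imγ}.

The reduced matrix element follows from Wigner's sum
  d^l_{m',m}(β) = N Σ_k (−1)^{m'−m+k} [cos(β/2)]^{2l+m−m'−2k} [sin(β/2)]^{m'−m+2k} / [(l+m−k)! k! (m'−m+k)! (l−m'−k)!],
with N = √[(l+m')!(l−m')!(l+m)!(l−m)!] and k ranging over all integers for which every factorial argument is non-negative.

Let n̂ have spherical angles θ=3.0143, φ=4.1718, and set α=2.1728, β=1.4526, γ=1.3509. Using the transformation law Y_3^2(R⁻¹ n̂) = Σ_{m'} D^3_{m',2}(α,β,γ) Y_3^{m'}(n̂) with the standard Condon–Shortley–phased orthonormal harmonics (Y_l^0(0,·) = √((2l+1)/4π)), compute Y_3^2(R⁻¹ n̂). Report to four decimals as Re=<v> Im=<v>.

Need the full column D^3_{m',2} for m'=−3..3 at α=2.1728, β=1.4526, γ=1.3509.
cos(β/2)=0.747637, sin(β/2)=0.664108
d^3_{-3,2}: single k=5 term ⇒ +0.236570;  D = -0.184691-0.147833i
d^3_{-2,2}: k∈[4..5] ⇒ +0.543633 -0.085789 = +0.457844;  D = -0.033395+0.456625i
d^3_{-1,2}: k∈[3..4] ⇒ +0.774137 -0.305410 = +0.468727;  D = +0.404657-0.236552i
d^3_{0,2}: k∈[2..3] ⇒ +0.754745 -0.595520 = +0.159225;  D = -0.144073-0.067790i
d^3_{1,2}: k∈[1..2] ⇒ +0.490560 -0.774137 = -0.283577;  D = -0.045798-0.279855i
d^3_{2,2}: k∈[0..1] ⇒ +0.174640 -0.688985 = -0.514345;  D = -0.371319+0.355912i
d^3_{3,2}: single k=0 term ⇒ -0.379986;  D = +0.372062+0.077196i
Y_3^{m'}(θ=3.0143,φ=4.1718) and Σ D·Y over m':
  (-0.1847-0.1478i)·(+0.0009+0.0000i)  (-0.0334+0.4566i)·(+0.0077+0.0144i)  (+0.4047-0.2366i)·(-0.0828+0.1379i)  (-0.1441-0.0678i)·(-0.7105+0.0000i)  (-0.0458-0.2799i)·(+0.0828+0.1379i)  (-0.3713+0.3559i)·(+0.0077-0.0144i)  (+0.3721+0.0772i)·(-0.0009+0.0000i)
Y_3^2(R⁻¹ n̂) = +0.131250+0.104989i

Re=0.1313 Im=0.1050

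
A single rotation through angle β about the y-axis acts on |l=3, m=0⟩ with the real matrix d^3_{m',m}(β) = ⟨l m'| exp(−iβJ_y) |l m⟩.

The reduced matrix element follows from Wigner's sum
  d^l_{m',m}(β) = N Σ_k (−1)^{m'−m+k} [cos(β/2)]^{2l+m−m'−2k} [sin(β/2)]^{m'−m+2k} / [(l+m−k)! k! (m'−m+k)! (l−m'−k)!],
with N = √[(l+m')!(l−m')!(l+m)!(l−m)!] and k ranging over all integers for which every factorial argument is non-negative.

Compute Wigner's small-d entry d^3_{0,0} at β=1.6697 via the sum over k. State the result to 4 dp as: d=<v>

d^3_{0,0}(β=1.6697) via Wigner's sum:
c=cos(1.6697/2)=0.671289, s=sin(1.6697/2)=0.741196; N=√[6·6·6·6]=36.000000
The bounds max(0,m−m')=0 and min(l+m,l−m')=3 give 4 terms
  k=0: (−1)^0·36.0000/(36)·0.6713^6·0.7412^0 = +0.091507
  k=1: (−1)^1·36.0000/(4)·0.6713^4·0.7412^2 = -1.004029
  k=2: (−1)^2·36.0000/(4)·0.6713^2·0.7412^4 = +1.224033
  k=3: (−1)^3·36.0000/(36)·0.6713^0·0.7412^6 = -0.165805
d^3_{0,0}(1.6697) = +0.091507 -1.004029 +1.224033 -0.165805 = +0.145707

d=0.1457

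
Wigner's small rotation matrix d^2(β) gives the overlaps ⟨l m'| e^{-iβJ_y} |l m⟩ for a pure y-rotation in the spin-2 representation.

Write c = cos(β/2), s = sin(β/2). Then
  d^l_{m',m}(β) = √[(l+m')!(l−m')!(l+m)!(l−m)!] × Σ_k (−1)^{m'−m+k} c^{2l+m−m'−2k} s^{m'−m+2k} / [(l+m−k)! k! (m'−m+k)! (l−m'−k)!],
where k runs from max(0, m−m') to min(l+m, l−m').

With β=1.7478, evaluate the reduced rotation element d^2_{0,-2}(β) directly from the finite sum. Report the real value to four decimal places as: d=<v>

d^2_{0,-2}(β=1.7478) via Wigner's sum:
Half-angle: c=0.641841, s=0.766838. N=√(2·2·1·24)=9.797959
Admissible k: 0..0 (factorial args all ≥0)
  k=0: (−1)^2·9.7980/(4)·0.6418^2·0.7668^2 = +0.593386
d^2_{0,-2}(1.7478) = +0.593386

d=0.5934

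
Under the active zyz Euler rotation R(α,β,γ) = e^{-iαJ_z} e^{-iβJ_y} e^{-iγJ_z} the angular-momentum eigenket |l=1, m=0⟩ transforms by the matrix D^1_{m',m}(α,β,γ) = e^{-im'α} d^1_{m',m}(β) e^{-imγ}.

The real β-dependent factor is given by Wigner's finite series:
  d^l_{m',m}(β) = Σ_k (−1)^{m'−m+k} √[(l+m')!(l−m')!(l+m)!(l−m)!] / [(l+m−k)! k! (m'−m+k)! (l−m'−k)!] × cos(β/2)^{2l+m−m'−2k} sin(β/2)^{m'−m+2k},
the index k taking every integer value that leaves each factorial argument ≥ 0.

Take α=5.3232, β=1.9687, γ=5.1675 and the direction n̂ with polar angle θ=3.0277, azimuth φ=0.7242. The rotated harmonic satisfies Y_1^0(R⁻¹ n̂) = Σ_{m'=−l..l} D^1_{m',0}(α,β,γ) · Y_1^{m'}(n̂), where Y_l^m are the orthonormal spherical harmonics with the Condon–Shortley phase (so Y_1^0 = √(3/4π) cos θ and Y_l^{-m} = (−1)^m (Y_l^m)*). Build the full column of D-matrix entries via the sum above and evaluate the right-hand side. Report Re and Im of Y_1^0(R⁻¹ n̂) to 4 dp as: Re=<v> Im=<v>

Need the full column D^1_{m',0} for m'=−1..1 at α=5.3232, β=1.9687, γ=5.1675.
cos(β/2)=0.553405, sin(β/2)=0.832913
d^1_{-1,0}: single k=1 term ⇒ +0.651864;  D = +0.373865-0.533996i
d^1_{0,0}: k∈[0..1] ⇒ +0.306257 -0.693743 = -0.387487;  D = -0.387487+0.000000i
d^1_{1,0}: single k=0 term ⇒ -0.651864;  D = -0.373865-0.533996i
Y_1^{m'}(θ=3.0277,φ=0.7242) and Σ D·Y over m':
  (+0.3739-0.5340i)·(+0.0294-0.0260i)  (-0.3875+0.0000i)·(-0.4854+0.0000i)  (-0.3739-0.5340i)·(-0.0294-0.0260i)
Y_1^0(R⁻¹ n̂) = +0.182308+0.000000i

Re=0.1823 Im=0.0000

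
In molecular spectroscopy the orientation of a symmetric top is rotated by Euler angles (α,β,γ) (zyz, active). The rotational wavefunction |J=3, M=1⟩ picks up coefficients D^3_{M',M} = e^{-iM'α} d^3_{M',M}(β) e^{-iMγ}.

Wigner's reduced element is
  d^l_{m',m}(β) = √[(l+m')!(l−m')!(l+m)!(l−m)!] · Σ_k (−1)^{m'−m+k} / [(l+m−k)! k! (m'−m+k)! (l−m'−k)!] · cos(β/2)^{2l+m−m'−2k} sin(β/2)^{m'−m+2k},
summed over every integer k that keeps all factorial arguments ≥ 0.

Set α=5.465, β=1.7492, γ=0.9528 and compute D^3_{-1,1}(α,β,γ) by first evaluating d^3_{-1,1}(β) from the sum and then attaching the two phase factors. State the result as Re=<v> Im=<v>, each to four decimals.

First d^3_{-1,1}(β=1.7492), then the phase factors e^{-i(-1)α} and e^{-i(1)γ}:
With c≡cos(β/2)=0.641304 and s≡sin(β/2)=0.767287, N=[2·24·24·2]^{1/2}=48.000000
k: max(0,(1)−(-1))=2 … min(3+(1),3−(-1))=4
  k=2: (−1)^0·48.0000/(8)·0.6413^4·0.7673^2 = +0.597479
  k=3: (−1)^1·48.0000/(6)·0.6413^2·0.7673^4 = -1.140379
  k=4: (−1)^2·48.0000/(48)·0.6413^0·0.7673^6 = +0.204055
d^3_{-1,1}(1.7492) = +0.597479 -1.140379 +0.204055 = -0.338845
Phases: e^{-i·(-1)·5.465}=+0.683547-0.729907i, e^{-i·(1)·0.9528}=+0.579403-0.815041i ⇒ D=+0.067381+0.332078i

Re=0.0674 Im=0.3321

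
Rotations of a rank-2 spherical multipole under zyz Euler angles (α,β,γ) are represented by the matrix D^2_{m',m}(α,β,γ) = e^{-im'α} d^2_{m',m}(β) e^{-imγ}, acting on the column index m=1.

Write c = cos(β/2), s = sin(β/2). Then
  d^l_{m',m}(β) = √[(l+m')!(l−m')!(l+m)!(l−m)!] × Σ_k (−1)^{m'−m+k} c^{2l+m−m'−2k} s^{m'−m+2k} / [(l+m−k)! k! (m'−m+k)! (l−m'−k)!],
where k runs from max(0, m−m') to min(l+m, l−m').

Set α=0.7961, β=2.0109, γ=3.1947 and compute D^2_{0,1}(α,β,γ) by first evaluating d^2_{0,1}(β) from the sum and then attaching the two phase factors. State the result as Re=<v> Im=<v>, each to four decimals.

Re=0.4714 Im=-0.0251

D^2_{0,1}(0.7961,2.0109,3.1947) = e^{-i·0·0.7961}·d^2_{0,1}(2.0109)·e^{-i·1·3.1947}. Compute d first:
Half-angle: c=0.535708, s=0.844403. N=√(2·2·6·1)=4.898979
k: max(0,(1)−(0))=1 … min(2+(1),2−(0))=2
  k=1: (−1)^0·4.8990/(2)·0.5357^3·0.8444^1 = +0.317988
  k=2: (−1)^1·4.8990/(2)·0.5357^1·0.8444^3 = -0.790048
d^2_{0,1}(2.0109) = +0.317988 -0.790048 = -0.472060
D = (+1.000000+0.000000i)·(-0.472060)·(-0.998590+0.053082i) = +0.471395-0.025058i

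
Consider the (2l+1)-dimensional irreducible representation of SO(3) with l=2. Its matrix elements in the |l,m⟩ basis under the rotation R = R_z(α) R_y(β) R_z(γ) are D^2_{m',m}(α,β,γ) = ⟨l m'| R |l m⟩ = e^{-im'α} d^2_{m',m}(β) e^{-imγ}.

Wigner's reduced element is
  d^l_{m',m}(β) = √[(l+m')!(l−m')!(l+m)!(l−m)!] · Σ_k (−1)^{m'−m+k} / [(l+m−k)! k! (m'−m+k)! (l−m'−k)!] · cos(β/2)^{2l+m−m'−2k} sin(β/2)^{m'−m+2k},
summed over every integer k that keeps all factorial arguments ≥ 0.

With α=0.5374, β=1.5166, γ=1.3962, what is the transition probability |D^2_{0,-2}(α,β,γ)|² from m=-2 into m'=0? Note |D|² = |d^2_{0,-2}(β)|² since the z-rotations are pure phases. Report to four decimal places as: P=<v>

P=0.3728

First d^2_{0,-2}(β=1.5166), then the phase factors e^{-i(0)α} and e^{-i(-2)γ}:
c=cos(1.5166/2)=0.726006, s=sin(1.5166/2)=0.687688; N=√[2·2·1·24]=9.797959
k∈{0} keeps every argument non-negative
  k=0: (−1)^2·9.7980/(4)·0.7260^2·0.6877^2 = +0.610576
d^2_{0,-2}(1.5166) = +0.610576
|D^2_{0,-2}|² = |d^2_{0,-2}(β)|² = (+0.610576)² = 0.372802 (the z-rotation phases have unit modulus)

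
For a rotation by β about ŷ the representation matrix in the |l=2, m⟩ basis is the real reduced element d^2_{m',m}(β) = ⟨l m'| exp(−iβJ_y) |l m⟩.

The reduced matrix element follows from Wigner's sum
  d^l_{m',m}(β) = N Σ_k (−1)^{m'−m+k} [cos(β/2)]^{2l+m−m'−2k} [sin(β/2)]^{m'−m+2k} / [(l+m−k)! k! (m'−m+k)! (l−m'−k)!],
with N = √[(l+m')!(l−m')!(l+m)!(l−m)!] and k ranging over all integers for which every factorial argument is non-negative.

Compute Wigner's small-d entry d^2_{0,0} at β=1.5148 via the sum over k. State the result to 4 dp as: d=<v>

d^2_{0,0}(β=1.5148) via Wigner's sum:
Half-angle: c=0.726625, s=0.687035. N=√(2·2·2·2)=4.000000
k: max(0,(0)−(0))=0 … min(2+(0),2−(0))=2
  k=0: (−1)^0·4.0000/(4)·0.7266^4·0.6870^0 = +0.278767
  k=1: (−1)^1·4.0000/(1)·0.7266^2·0.6870^2 = -0.996868
  k=2: (−1)^2·4.0000/(4)·0.7266^0·0.6870^4 = +0.222800
d^2_{0,0}(1.5148) = +0.278767 -0.996868 +0.222800 = -0.495302

d=-0.4953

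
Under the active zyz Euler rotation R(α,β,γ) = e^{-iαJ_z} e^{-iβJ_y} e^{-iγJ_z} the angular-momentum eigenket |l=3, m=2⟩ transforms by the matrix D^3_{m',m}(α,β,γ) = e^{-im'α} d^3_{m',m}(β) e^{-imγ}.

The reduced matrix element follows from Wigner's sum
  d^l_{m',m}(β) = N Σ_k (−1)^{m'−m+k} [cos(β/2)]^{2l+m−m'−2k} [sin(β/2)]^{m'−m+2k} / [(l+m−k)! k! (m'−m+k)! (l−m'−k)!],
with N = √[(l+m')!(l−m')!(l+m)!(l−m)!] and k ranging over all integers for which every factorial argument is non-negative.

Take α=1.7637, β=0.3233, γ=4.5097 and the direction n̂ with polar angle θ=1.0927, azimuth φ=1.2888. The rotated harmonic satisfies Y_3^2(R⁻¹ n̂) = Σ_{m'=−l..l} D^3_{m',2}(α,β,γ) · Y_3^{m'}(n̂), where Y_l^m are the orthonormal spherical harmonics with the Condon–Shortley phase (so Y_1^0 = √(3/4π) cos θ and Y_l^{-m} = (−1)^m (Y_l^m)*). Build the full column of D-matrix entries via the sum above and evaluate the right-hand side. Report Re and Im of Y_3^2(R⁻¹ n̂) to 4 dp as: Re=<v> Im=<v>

Re=-0.2634 Im=0.2608

Need the full column D^3_{m',2} for m'=−3..3 at α=1.7637, β=0.3233, γ=4.5097.
cos(β/2)=0.986963, sin(β/2)=0.160947
d^3_{-3,2}: single k=5 term ⇒ +0.000261;  D = -0.000217+0.000145i
d^3_{-2,2}: k∈[4..5] ⇒ +0.003268 -0.000017 = +0.003251;  D = +0.002285+0.002312i
d^3_{-1,2}: k∈[3..4] ⇒ +0.025350 -0.000337 = +0.025013;  D = +0.014088-0.020668i
d^3_{0,2}: k∈[2..3] ⇒ +0.134626 -0.003580 = +0.131046;  D = -0.120425-0.051680i
d^3_{1,2}: k∈[1..2] ⇒ +0.476636 -0.025350 = +0.451286;  D = -0.095167+0.441138i
d^3_{2,2}: k∈[0..1] ⇒ +0.924284 -0.122896 = +0.801388;  D = +0.801234+0.015683i
d^3_{3,2}: single k=0 term ⇒ -0.369201;  D = +0.063675+0.363669i
Y_3^{m'}(θ=1.0927,φ=1.2888) and Σ D·Y over m':
  (-0.0002+0.0001i)·(-0.2186+0.1936i)  (+0.0023+0.0023i)·(-0.3133-0.1981i)  (+0.0141-0.0207i)·(+0.0047-0.0161i)  (-0.1204-0.0517i)·(-0.3334+0.0000i)  (-0.0952+0.4411i)·(-0.0047-0.0161i)  (+0.8012+0.0157i)·(-0.3133+0.1981i)  (+0.0637+0.3637i)·(+0.2186+0.1936i)
Y_3^2(R⁻¹ n̂) = -0.263409+0.260811i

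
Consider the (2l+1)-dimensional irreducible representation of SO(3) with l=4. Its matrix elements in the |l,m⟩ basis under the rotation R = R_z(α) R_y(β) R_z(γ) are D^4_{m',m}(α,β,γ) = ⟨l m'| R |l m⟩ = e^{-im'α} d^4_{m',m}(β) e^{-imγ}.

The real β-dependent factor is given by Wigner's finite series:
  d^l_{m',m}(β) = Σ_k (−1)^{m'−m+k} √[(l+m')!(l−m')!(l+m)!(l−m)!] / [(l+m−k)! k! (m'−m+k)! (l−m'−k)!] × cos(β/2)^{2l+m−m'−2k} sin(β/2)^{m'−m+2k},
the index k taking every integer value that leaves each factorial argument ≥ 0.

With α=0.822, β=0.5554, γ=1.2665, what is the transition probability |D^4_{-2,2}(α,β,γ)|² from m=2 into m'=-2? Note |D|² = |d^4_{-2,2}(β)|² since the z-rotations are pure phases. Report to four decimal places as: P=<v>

Split into d^4_{-2,2}(β=0.5554) × two z-phases.
Half-angle: c=0.961689, s=0.274144. N=√(2·720·720·2)=1440.000000
k: max(0,(2)−(-2))=4 … min(4+(2),4−(-2))=6
  k=4: (−1)^0·1440.0000/(96)·0.9617^4·0.2741^4 = +0.072468
  k=5: (−1)^1·1440.0000/(120)·0.9617^2·0.2741^6 = -0.004711
  k=6: (−1)^2·1440.0000/(1440)·0.9617^0·0.2741^8 = +0.000032
d^4_{-2,2}(0.5554) = +0.072468 -0.004711 +0.000032 = +0.067789
|D^4_{-2,2}|² = |d^4_{-2,2}(β)|² = (+0.067789)² = 0.004595 (the z-rotation phases have unit modulus)

P=0.0046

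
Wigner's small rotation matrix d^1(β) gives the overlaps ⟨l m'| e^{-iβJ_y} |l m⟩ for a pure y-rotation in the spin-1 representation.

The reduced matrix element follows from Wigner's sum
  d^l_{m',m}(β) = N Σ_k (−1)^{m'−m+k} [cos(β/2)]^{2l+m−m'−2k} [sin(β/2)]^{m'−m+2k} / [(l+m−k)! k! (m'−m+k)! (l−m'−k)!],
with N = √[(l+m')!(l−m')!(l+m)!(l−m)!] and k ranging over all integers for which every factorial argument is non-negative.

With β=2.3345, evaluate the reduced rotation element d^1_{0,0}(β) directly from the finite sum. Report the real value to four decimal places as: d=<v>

d^1_{0,0}(β=2.3345) via Wigner's sum:
c=cos(2.3345/2)=0.392682, s=sin(2.3345/2)=0.919674; N=√[1·1·1·1]=1.000000
k: max(0,(0)−(0))=0 … min(1+(0),1−(0))=1
  k=0: (−1)^0·1.0000/(1)·0.3927^2·0.9197^0 = +0.154199
  k=1: (−1)^1·1.0000/(1)·0.3927^0·0.9197^2 = -0.845801
d^1_{0,0}(2.3345) = +0.154199 -0.845801 = -0.691601

d=-0.6916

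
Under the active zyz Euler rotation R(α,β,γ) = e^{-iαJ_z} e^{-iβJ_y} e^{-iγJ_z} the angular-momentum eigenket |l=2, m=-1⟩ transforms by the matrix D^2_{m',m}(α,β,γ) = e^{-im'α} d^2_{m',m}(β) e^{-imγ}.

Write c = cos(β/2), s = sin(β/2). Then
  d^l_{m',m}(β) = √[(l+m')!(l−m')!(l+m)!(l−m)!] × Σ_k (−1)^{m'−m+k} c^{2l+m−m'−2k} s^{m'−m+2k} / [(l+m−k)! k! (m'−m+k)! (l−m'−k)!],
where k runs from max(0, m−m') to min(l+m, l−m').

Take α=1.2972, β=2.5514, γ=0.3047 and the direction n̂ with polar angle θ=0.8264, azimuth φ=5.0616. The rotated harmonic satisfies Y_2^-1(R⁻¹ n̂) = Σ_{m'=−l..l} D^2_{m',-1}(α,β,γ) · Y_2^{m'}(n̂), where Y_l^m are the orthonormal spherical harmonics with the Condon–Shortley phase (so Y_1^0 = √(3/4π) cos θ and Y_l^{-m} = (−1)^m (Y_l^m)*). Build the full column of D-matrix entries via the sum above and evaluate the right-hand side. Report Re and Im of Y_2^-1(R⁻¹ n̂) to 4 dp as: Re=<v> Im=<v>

Need the full column D^2_{m',-1} for m'=−2..2 at α=1.2972, β=2.5514, γ=0.3047.
cos(β/2)=0.290832, sin(β/2)=0.956774
d^2_{-2,-1}: single k=1 term ⇒ +0.047072;  D = -0.045695+0.011303i
d^2_{-1,-1}: k∈[0..1] ⇒ +0.007154 -0.232287 = -0.225132;  D = +0.007001-0.225024i
d^2_{0,-1}: k∈[0..1] ⇒ -0.057652 +0.623945 = +0.566293;  D = +0.540208+0.169892i
d^2_{1,-1}: k∈[0..1] ⇒ +0.232287 -0.837988 = -0.605701;  D = -0.331075+0.507211i
d^2_{2,-1}: single k=0 term ⇒ -0.509449;  D = +0.335503+0.383375i
Y_2^{m'}(θ=0.8264,φ=5.0616) and Σ D·Y over m':
  (-0.0457+0.0113i)·(-0.1600+0.1344i)  (+0.0070-0.2250i)·(+0.1317+0.3617i)  (+0.5402+0.1699i)·(+0.1189+0.0000i)  (-0.3311+0.5072i)·(-0.1317+0.3617i)  (+0.3355+0.3834i)·(-0.1600-0.1344i)
Y_2^-1(R⁻¹ n̂) = +0.010322-0.307854i

Re=0.0103 Im=-0.3079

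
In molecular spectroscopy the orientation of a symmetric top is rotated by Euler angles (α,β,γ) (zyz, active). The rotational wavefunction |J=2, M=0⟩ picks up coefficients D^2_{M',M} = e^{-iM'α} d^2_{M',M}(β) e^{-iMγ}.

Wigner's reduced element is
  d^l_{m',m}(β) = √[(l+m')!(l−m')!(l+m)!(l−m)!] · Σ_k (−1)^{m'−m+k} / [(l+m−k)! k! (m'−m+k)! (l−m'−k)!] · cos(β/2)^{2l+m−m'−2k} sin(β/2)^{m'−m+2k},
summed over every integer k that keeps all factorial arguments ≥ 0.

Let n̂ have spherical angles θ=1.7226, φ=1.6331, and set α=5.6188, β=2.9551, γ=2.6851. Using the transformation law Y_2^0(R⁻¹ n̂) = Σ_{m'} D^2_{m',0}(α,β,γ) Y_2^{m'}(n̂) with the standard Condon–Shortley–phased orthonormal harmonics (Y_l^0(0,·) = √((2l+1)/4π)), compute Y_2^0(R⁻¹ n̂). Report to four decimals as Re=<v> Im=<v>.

Re=-0.3147 Im=0.0000

Need the full column D^2_{m',0} for m'=−2..2 at α=5.6188, β=2.9551, γ=2.6851.
cos(β/2)=0.093111, sin(β/2)=0.995656
d^2_{-2,0}: single k=2 term ⇒ +0.021052;  D = +0.005046-0.020439i
d^2_{-1,0}: k∈[1..2] ⇒ +0.001969 -0.225115 = -0.223147;  D = -0.175683+0.137587i
d^2_{0,0}: k∈[0..2] ⇒ +0.000075 -0.034378 +0.982736 = +0.948433;  D = +0.948433+0.000000i
d^2_{1,0}: k∈[0..1] ⇒ -0.001969 +0.225115 = +0.223147;  D = +0.175683+0.137587i
d^2_{2,0}: single k=0 term ⇒ +0.021052;  D = +0.005046+0.020439i
Y_2^{m'}(θ=1.7226,φ=1.6331) and Σ D·Y over m':
  (+0.0050-0.0204i)·(-0.3745+0.0469i)  (-0.1757+0.1376i)·(+0.0072+0.1153i)  (+0.9484+0.0000i)·(-0.2938+0.0000i)  (+0.1757+0.1376i)·(-0.0072+0.1153i)  (+0.0050+0.0204i)·(-0.3745-0.0469i)
Y_2^0(R⁻¹ n̂) = -0.314711+0.000000i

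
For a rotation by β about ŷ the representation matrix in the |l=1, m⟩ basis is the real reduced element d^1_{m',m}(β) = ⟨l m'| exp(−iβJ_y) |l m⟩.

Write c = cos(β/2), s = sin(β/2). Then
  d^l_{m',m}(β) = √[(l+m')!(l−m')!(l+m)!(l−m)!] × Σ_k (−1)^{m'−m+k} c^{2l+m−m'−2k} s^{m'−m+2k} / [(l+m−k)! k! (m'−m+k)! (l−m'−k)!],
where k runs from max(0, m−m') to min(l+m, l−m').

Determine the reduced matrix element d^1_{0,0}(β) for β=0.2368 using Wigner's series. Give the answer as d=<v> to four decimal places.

d=0.9721

d^1_{0,0}(β=0.2368) via Wigner's sum:
With c≡cos(β/2)=0.992999 and s≡sin(β/2)=0.118124, N=[1·1·1·1]^{1/2}=1.000000
k: max(0,(0)−(0))=0 … min(1+(0),1−(0))=1
  k=0: (−1)^0·1.0000/(1)·0.9930^2·0.1181^0 = +0.986047
  k=1: (−1)^1·1.0000/(1)·0.9930^0·0.1181^2 = -0.013953
d^1_{0,0}(0.2368) = +0.986047 -0.013953 = +0.972094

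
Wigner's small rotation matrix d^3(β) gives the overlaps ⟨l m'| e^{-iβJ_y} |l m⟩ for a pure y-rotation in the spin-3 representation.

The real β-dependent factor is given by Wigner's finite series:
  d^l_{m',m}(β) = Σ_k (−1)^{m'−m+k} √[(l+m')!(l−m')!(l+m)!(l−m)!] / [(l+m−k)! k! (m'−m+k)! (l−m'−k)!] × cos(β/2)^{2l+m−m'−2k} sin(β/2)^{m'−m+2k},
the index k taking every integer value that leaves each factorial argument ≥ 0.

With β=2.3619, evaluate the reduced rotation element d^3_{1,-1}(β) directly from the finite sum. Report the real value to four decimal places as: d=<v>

d=-0.1124

d^3_{1,-1}(β=2.3619) via Wigner's sum:
Half-angle: c=0.380046, s=0.924967. N=√(24·2·2·24)=48.000000
k∈{0,1,2} keeps every argument non-negative
  k=0: (−1)^2·48.0000/(8)·0.3800^4·0.9250^2 = +0.107090
  k=1: (−1)^3·48.0000/(6)·0.3800^2·0.9250^4 = -0.845802
  k=2: (−1)^4·48.0000/(48)·0.3800^0·0.9250^6 = +0.626266
d^3_{1,-1}(2.3619) = +0.107090 -0.845802 +0.626266 = -0.112446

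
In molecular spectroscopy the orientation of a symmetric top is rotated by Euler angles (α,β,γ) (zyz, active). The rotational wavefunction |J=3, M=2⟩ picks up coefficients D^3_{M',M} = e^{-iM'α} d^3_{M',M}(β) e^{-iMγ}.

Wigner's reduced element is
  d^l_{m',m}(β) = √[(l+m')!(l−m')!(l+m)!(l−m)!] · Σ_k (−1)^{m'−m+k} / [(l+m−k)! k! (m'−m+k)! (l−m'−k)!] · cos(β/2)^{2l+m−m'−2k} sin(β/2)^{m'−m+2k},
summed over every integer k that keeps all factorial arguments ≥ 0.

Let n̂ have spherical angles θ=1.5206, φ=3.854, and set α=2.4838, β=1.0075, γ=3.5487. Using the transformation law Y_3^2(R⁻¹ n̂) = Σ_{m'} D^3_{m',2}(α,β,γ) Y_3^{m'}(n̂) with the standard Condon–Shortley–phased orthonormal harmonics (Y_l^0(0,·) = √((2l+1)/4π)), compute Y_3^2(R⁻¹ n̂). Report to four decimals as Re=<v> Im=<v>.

Need the full column D^3_{m',2} for m'=−3..3 at α=2.4838, β=1.0075, γ=3.5487.
cos(β/2)=0.875779, sin(β/2)=0.482713
d^3_{-3,2}: single k=5 term ⇒ +0.056223;  D = +0.052737+0.019490i
d^3_{-2,2}: k∈[4..5] ⇒ +0.208216 -0.012651 = +0.195565;  D = -0.103716-0.165797i
d^3_{-1,2}: k∈[3..4] ⇒ +0.477837 -0.072584 = +0.405254;  D = -0.039970+0.403278i
d^3_{0,2}: k∈[2..3] ⇒ +0.750786 -0.228090 = +0.522696;  D = +0.358799-0.380098i
d^3_{1,2}: k∈[1..2] ⇒ +0.786431 -0.477837 = +0.308594;  D = -0.304826+0.048074i
d^3_{2,2}: k∈[0..1] ⇒ +0.451197 -0.685370 = -0.234174;  D = -0.205353-0.112550i
d^3_{3,2}: single k=0 term ⇒ -0.609167;  D = +0.243732+0.558282i
Y_3^{m'}(θ=1.5206,φ=3.854) and Σ D·Y over m':
  (+0.0527+0.0195i)·(+0.2230+0.3507i)  (-0.1037-0.1658i)·(+0.0074-0.0506i)  (-0.0400+0.4033i)·(+0.2412-0.2083i)  (+0.3588-0.3801i)·(-0.0559+0.0000i)  (-0.3048+0.0481i)·(-0.2412-0.2083i)  (-0.2054-0.1126i)·(+0.0074+0.0506i)  (+0.2437+0.5583i)·(-0.2230+0.3507i)
Y_3^2(R⁻¹ n̂) = -0.112398+0.155358i

Re=-0.1124 Im=0.1554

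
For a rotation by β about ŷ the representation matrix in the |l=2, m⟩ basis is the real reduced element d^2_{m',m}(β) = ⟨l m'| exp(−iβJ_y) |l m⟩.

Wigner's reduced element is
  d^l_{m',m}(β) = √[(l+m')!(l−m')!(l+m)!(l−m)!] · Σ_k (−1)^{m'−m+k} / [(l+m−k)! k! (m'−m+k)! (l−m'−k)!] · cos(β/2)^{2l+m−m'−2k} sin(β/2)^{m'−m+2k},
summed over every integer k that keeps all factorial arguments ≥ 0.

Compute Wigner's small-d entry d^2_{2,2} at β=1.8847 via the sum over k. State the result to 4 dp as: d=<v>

d^2_{2,2}(β=1.8847) via Wigner's sum:
c=cos(1.8847/2)=0.587889, s=sin(1.8847/2)=0.808942; N=√[24·1·24·1]=24.000000
k: max(0,(2)−(2))=0 … min(2+(2),2−(2))=0
  k=0: (−1)^0·24.0000/(24)·0.5879^4·0.8089^0 = +0.119448
d^2_{2,2}(1.8847) = +0.119448

d=0.1194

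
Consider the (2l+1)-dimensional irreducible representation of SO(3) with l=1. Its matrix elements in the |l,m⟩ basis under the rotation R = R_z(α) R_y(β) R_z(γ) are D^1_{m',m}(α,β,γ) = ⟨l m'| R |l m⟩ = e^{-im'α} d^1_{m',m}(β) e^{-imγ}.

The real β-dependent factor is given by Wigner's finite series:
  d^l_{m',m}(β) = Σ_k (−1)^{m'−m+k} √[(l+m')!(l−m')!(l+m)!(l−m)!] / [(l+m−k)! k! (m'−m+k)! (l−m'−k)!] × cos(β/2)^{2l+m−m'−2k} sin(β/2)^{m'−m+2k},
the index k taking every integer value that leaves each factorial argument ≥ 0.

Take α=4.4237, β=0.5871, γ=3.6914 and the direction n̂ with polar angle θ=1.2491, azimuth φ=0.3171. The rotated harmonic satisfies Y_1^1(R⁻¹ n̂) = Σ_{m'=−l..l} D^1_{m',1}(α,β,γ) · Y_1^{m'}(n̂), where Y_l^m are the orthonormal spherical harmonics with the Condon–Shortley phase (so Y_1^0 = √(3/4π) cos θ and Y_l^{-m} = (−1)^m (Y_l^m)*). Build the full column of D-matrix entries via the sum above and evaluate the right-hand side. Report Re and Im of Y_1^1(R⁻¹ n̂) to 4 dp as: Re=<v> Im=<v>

Re=-0.0433 Im=0.3425

Need the full column D^1_{m',1} for m'=−1..1 at α=4.4237, β=0.5871, γ=3.6914.
cos(β/2)=0.957223, sin(β/2)=0.289352
d^1_{-1,1}: single k=2 term ⇒ +0.083725;  D = +0.062261+0.055977i
d^1_{0,1}: single k=1 term ⇒ +0.391701;  D = -0.333974+0.204673i
d^1_{1,1}: single k=0 term ⇒ +0.916275;  D = -0.236547-0.885215i
Y_1^{m'}(θ=1.2491,φ=0.3171) and Σ D·Y over m':
  (+0.0623+0.0560i)·(+0.3114-0.1022i)  (-0.3340+0.2047i)·(+0.1545+0.0000i)  (-0.2365-0.8852i)·(-0.3114-0.1022i)
Y_1^1(R⁻¹ n̂) = -0.043287+0.342546i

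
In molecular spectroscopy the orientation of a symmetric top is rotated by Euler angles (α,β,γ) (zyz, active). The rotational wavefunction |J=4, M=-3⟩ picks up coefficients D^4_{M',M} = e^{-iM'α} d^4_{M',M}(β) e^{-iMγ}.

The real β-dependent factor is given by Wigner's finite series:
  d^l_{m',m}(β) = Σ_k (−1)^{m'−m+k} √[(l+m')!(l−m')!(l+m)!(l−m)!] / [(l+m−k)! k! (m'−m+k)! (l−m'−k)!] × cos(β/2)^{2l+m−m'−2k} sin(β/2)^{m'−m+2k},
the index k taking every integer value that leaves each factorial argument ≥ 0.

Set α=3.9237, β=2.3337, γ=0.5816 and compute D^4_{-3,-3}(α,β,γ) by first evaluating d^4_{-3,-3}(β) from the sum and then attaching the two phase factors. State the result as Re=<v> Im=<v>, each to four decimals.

D^4_{-3,-3}(3.9237,2.3337,0.5816) = e^{-i·-3·3.9237}·d^4_{-3,-3}(2.3337)·e^{-i·-3·0.5816}. Compute d first:
c=cos(2.3337/2)=0.393050, s=sin(2.3337/2)=0.919517; N=√[1·5040·1·5040]=5040.000000
Admissible k: 0..1 (factorial args all ≥0)
  k=0: (−1)^0·5040.0000/(5040)·0.3931^8·0.9195^0 = +0.000570
  k=1: (−1)^1·5040.0000/(720)·0.3931^6·0.9195^2 = -0.021823
d^4_{-3,-3}(2.3337) = +0.000570 -0.021823 = -0.021253
Attach z-rotation phases: D = e^{-i(-3)(3.9237)}·(-0.021253)·e^{-i(-3)(0.5816)} = -0.012371-0.017282i

Re=-0.0124 Im=-0.0173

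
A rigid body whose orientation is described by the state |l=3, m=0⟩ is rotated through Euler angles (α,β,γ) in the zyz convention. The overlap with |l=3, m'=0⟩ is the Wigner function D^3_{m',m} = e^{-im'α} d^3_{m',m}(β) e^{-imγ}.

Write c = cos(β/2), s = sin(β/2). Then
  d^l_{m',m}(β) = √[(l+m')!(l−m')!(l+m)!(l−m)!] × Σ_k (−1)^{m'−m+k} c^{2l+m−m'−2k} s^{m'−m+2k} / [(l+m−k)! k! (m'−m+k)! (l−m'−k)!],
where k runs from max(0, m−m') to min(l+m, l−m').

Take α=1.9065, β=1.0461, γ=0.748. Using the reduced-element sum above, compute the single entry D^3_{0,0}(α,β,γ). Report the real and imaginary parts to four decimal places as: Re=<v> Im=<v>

Split into d^3_{0,0}(β=1.0461) × two z-phases.
c=cos(1.0461/2)=0.866300, s=sin(1.0461/2)=0.499525; N=√[6·6·6·6]=36.000000
Admissible k: 0..3 (factorial args all ≥0)
  k=0: (−1)^0·36.0000/(36)·0.8663^6·0.4995^0 = +0.422677
  k=1: (−1)^1·36.0000/(4)·0.8663^4·0.4995^2 = -1.264821
  k=2: (−1)^2·36.0000/(4)·0.8663^2·0.4995^4 = +0.420539
  k=3: (−1)^3·36.0000/(36)·0.8663^0·0.4995^6 = -0.015536
d^3_{0,0}(1.0461) = +0.422677 -1.264821 +0.420539 -0.015536 = -0.437140
D = (+1.000000+0.000000i)·(-0.437140)·(+1.000000+0.000000i) = -0.437140+0.000000i

Re=-0.4371 Im=0.0000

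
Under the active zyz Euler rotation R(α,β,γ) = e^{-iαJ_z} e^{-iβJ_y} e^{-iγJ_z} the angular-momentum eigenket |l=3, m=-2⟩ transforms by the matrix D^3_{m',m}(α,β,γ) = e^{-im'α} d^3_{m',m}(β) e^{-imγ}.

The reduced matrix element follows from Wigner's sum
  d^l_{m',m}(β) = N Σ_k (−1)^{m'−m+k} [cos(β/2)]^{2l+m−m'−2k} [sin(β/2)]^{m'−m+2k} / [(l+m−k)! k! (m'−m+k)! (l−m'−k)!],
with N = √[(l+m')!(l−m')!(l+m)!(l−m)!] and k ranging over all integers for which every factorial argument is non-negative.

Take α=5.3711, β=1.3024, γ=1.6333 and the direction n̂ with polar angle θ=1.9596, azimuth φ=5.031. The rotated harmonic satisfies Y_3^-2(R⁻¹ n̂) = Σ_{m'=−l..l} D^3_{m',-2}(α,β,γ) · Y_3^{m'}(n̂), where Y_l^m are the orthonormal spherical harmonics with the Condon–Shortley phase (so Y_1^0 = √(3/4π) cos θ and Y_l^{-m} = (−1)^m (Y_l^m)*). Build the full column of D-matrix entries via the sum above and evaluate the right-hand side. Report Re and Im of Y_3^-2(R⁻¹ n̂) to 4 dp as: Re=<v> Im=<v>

Re=-0.1612 Im=-0.3013

Need the full column D^3_{m',-2} for m'=−3..3 at α=5.3711, β=1.3024, γ=1.6333.
cos(β/2)=0.795357, sin(β/2)=0.606141
d^3_{-3,-2}: single k=1 term ⇒ +0.472563;  D = +0.407649+0.239037i
d^3_{-2,-2}: k∈[0..1] ⇒ +0.253147 -0.735133 = -0.481986;  D = -0.061701-0.478021i
d^3_{-1,-2}: k∈[0..1] ⇒ -0.610077 +0.708660 = +0.098583;  D = -0.069592+0.069826i
d^3_{0,-2}: k∈[0..1] ⇒ +0.805298 -0.467714 = +0.337584;  D = -0.334950-0.042091i
d^3_{1,-2}: k∈[0..1] ⇒ -0.708660 +0.205793 = -0.502867;  D = +0.255821+0.432932i
d^3_{2,-2}: k∈[0..1] ⇒ +0.426962 -0.049596 = +0.377367;  D = +0.139406-0.350673i
d^3_{3,-2}: single k=0 term ⇒ -0.159407;  D = -0.153184+0.044103i
Y_3^{m'}(θ=1.9596,φ=5.031) and Σ D·Y over m':
  (+0.4076+0.2390i)·(-0.2700-0.1907i)  (-0.0617-0.4780i)·(+0.2666-0.1974i)  (-0.0696+0.0698i)·(-0.0264-0.0799i)  (-0.3350-0.0421i)·(+0.3227+0.0000i)  (+0.2558+0.4329i)·(+0.0264-0.0799i)  (+0.1394-0.3507i)·(+0.2666+0.1974i)  (-0.1532+0.0441i)·(+0.2700-0.1907i)
Y_3^-2(R⁻¹ n̂) = -0.161187-0.301340i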